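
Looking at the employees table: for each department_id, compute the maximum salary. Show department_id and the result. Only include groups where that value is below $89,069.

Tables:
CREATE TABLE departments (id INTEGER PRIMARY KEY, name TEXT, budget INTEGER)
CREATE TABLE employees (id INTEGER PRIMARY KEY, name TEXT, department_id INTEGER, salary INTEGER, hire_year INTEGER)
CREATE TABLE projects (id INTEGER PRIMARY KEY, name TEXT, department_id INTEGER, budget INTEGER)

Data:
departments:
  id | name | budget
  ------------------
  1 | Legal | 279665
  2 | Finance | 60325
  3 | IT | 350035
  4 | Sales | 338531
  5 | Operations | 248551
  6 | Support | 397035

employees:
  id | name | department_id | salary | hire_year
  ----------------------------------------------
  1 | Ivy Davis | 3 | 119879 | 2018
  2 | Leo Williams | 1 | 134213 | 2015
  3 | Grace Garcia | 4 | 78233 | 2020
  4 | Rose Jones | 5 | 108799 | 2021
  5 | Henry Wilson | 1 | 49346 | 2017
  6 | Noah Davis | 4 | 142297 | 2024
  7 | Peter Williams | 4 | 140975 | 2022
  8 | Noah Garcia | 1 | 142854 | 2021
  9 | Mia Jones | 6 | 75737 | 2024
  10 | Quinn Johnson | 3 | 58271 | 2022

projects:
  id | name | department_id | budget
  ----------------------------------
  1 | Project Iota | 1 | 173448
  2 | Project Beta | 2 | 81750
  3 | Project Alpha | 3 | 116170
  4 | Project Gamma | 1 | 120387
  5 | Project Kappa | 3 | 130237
SELECT department_id, MAX(salary) AS max_salary FROM employees GROUP BY department_id HAVING MAX(salary) < 89069

Execution result:
department_id | max_salary
6 | 75737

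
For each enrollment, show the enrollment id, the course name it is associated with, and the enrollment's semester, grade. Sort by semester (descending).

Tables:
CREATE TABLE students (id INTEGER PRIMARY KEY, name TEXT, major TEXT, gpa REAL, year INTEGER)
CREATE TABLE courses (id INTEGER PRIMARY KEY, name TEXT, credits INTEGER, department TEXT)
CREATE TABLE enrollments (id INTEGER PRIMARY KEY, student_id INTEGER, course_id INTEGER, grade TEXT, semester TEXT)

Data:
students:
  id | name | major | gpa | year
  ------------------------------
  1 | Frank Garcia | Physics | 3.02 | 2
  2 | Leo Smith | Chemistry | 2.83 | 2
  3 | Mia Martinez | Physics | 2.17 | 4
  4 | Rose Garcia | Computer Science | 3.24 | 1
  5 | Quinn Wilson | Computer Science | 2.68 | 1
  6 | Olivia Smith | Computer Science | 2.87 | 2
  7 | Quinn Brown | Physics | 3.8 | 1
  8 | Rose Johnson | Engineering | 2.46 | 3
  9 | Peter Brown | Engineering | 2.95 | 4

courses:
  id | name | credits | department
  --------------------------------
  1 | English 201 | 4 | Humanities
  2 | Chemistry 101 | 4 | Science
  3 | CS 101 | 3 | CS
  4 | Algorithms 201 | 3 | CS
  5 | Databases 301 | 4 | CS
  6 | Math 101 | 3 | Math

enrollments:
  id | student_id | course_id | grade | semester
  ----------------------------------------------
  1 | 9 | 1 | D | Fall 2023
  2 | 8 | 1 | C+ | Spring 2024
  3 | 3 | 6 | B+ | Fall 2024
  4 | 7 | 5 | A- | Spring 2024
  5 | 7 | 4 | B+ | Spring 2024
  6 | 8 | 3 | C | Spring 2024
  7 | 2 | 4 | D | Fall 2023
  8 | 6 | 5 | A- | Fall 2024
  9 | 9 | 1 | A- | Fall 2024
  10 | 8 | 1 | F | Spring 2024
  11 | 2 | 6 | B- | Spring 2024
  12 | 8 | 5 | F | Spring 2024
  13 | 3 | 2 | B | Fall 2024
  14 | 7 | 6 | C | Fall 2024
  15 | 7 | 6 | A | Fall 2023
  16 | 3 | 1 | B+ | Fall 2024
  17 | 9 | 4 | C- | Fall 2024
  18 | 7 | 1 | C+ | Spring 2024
SELECT c.id, p.name AS course, c.semester, c.grade FROM enrollments c JOIN courses p ON c.course_id = p.id ORDER BY c.semester DESC

Execution result:
id | course | semester | grade
2 | English 201 | Spring 2024 | C+
4 | Databases 301 | Spring 2024 | A-
5 | Algorithms 201 | Spring 2024 | B+
6 | CS 101 | Spring 2024 | C
10 | English 201 | Spring 2024 | F
11 | Math 101 | Spring 2024 | B-
12 | Databases 301 | Spring 2024 | F
18 | English 201 | Spring 2024 | C+
3 | Math 101 | Fall 2024 | B+
8 | Databases 301 | Fall 2024 | A-
9 | English 201 | Fall 2024 | A-
13 | Chemistry 101 | Fall 2024 | B
14 | Math 101 | Fall 2024 | C
16 | English 201 | Fall 2024 | B+
17 | Algorithms 201 | Fall 2024 | C-
1 | English 201 | Fall 2023 | D
7 | Algorithms 201 | Fall 2023 | D
15 | Math 101 | Fall 2023 | A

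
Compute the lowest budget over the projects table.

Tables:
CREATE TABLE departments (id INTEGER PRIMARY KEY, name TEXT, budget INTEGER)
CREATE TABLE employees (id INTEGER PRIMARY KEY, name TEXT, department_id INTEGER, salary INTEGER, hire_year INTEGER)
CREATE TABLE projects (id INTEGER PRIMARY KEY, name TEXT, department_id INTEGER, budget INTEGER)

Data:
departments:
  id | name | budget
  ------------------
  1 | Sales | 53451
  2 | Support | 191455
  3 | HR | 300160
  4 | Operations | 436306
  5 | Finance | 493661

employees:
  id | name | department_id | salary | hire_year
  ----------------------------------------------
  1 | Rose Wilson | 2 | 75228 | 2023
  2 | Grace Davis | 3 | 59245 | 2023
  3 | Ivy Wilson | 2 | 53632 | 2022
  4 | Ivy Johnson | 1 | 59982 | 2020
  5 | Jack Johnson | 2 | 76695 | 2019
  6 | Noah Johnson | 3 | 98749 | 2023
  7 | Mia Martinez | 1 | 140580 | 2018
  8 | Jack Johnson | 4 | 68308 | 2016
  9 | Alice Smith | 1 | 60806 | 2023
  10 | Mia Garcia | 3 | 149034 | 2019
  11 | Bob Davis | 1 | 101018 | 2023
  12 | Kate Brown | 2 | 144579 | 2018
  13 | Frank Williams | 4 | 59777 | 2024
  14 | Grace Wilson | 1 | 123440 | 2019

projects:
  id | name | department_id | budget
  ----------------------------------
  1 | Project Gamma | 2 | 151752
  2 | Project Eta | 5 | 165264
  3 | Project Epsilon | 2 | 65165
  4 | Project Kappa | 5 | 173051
SELECT MIN(budget) FROM projects

Execution result:
65165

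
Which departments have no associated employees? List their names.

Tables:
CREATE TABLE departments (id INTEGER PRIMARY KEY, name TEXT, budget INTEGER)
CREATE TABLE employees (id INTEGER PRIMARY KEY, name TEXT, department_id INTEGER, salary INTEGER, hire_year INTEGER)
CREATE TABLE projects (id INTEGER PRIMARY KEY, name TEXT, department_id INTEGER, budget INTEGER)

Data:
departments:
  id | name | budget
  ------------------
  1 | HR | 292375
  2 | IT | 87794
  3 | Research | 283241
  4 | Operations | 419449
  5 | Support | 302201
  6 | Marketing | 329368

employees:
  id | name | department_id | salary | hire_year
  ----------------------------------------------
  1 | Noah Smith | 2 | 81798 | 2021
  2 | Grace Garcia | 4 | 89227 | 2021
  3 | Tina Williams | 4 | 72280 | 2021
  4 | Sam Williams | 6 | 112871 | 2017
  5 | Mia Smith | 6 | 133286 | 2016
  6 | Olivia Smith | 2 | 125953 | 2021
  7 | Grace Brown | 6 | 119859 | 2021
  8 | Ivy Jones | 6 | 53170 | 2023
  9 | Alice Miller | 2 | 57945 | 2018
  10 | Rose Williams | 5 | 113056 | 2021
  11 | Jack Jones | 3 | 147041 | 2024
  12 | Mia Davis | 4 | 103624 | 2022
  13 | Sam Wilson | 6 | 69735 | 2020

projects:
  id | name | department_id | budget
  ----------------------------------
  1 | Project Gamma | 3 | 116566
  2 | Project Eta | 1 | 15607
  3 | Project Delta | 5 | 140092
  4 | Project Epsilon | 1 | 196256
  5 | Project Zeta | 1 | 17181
SELECT p.name FROM departments p LEFT JOIN employees c ON c.department_id = p.id WHERE c.id IS NULL

Execution result:
HR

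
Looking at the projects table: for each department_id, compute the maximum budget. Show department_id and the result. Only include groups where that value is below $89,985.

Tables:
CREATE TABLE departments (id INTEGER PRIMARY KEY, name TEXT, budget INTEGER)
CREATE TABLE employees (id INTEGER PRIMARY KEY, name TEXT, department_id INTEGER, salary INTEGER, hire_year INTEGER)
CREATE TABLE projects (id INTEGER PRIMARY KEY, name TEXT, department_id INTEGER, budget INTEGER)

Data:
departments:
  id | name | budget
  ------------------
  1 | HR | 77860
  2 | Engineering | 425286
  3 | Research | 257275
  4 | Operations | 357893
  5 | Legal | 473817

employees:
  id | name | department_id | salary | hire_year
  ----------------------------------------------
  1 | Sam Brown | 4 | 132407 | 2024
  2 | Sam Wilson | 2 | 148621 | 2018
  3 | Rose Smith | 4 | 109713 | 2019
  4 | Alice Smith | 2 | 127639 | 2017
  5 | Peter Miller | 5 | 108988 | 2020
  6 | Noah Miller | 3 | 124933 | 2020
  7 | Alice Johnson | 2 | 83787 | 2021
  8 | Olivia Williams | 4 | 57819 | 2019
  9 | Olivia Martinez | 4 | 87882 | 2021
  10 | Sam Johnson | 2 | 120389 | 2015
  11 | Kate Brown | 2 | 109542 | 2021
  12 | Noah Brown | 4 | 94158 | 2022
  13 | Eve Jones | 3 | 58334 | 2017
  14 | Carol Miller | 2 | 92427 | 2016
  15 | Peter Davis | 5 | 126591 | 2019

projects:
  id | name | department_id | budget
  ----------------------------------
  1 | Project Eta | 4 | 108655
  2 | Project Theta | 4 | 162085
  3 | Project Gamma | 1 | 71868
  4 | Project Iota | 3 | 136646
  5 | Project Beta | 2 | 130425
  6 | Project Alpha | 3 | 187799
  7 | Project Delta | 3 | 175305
SELECT department_id, MAX(budget) AS max_budget FROM projects GROUP BY department_id HAVING MAX(budget) < 89985

Execution result:
department_id | max_budget
1 | 71868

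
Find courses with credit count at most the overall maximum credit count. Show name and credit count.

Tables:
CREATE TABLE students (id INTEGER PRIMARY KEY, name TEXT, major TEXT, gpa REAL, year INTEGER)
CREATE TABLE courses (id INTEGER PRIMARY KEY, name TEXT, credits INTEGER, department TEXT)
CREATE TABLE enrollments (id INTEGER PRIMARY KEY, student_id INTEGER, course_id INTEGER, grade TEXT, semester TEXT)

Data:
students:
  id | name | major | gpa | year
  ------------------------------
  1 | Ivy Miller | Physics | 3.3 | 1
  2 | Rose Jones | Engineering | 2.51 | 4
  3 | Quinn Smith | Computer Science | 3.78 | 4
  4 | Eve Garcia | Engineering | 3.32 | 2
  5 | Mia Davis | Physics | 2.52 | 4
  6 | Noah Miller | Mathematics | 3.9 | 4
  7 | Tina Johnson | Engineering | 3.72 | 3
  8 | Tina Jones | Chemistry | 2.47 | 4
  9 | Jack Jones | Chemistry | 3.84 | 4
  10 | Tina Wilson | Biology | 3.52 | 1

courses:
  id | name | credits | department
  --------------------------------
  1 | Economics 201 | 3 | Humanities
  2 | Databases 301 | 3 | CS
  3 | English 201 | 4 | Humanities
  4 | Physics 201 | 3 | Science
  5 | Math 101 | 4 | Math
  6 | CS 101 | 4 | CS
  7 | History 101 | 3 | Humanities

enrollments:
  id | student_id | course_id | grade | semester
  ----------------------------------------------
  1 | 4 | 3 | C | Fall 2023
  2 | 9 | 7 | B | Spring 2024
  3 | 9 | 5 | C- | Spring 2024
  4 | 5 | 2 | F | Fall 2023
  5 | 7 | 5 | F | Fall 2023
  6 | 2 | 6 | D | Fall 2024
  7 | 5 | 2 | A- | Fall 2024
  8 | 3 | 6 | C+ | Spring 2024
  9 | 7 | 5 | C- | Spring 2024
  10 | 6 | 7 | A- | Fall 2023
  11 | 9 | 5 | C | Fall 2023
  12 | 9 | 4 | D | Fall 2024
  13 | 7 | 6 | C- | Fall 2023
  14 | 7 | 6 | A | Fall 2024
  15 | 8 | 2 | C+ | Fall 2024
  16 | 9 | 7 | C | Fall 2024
SELECT name, credits FROM courses WHERE credits <= (SELECT MAX(credits) FROM courses)

Execution result:
name | credits
Economics 201 | 3
Databases 301 | 3
English 201 | 4
Physics 201 | 3
Math 101 | 4
CS 101 | 4
History 101 | 3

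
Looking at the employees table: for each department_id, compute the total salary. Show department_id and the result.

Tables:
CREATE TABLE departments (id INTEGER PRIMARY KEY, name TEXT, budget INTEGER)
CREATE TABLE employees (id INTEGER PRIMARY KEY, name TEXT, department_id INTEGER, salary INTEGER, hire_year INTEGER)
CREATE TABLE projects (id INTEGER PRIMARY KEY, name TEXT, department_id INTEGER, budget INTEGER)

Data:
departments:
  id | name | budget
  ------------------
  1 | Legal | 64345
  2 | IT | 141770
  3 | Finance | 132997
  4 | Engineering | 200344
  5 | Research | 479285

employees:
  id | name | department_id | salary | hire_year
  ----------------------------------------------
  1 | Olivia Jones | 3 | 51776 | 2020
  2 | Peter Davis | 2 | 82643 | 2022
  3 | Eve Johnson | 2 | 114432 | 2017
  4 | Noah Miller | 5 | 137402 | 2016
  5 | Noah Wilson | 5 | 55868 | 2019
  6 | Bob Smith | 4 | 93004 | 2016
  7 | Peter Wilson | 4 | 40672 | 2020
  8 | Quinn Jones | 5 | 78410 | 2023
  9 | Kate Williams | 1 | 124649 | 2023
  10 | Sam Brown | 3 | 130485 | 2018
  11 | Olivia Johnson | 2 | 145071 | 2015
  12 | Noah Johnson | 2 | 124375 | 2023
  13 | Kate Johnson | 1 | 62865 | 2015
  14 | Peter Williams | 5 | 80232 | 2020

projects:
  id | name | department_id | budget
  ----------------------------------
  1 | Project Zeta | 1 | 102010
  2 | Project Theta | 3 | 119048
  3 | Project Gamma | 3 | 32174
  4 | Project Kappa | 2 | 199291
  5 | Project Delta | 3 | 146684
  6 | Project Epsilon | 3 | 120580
SELECT department_id, SUM(salary) AS sum_salary FROM employees GROUP BY department_id

Execution result:
department_id | sum_salary
1 | 187514
2 | 466521
3 | 182261
4 | 133676
5 | 351912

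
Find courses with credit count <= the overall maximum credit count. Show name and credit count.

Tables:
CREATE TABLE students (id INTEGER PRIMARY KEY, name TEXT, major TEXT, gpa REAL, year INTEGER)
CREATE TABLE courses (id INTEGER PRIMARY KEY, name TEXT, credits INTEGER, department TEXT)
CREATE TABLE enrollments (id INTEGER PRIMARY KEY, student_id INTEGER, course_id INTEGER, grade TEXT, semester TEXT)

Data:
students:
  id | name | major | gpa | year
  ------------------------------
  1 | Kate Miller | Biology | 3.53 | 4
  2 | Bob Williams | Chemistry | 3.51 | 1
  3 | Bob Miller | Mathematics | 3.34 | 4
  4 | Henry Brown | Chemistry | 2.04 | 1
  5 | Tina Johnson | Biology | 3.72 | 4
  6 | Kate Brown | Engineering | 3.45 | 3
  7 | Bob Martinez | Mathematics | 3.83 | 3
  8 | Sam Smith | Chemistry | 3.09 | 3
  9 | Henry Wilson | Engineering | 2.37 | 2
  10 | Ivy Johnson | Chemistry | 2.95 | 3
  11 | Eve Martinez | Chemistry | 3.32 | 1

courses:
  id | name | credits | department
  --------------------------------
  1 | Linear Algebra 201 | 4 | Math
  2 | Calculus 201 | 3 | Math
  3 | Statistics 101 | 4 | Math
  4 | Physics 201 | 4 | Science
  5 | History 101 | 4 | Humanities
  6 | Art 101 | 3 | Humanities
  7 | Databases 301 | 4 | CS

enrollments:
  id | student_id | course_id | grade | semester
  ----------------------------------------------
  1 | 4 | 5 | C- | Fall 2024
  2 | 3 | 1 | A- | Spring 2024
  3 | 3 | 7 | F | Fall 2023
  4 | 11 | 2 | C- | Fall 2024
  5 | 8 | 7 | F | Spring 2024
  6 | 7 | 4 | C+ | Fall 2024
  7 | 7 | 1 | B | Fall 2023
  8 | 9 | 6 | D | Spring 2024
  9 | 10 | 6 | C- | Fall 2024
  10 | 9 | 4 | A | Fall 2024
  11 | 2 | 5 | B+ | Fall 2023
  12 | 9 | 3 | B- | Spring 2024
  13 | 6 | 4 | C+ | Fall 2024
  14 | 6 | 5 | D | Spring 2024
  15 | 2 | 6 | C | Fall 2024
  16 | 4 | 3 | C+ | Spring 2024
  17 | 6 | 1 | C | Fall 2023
SELECT name, credits FROM courses WHERE credits <= (SELECT MAX(credits) FROM courses)

Execution result:
name | credits
Linear Algebra 201 | 4
Calculus 201 | 3
Statistics 101 | 4
Physics 201 | 4
History 101 | 4
Art 101 | 3
Databases 301 | 4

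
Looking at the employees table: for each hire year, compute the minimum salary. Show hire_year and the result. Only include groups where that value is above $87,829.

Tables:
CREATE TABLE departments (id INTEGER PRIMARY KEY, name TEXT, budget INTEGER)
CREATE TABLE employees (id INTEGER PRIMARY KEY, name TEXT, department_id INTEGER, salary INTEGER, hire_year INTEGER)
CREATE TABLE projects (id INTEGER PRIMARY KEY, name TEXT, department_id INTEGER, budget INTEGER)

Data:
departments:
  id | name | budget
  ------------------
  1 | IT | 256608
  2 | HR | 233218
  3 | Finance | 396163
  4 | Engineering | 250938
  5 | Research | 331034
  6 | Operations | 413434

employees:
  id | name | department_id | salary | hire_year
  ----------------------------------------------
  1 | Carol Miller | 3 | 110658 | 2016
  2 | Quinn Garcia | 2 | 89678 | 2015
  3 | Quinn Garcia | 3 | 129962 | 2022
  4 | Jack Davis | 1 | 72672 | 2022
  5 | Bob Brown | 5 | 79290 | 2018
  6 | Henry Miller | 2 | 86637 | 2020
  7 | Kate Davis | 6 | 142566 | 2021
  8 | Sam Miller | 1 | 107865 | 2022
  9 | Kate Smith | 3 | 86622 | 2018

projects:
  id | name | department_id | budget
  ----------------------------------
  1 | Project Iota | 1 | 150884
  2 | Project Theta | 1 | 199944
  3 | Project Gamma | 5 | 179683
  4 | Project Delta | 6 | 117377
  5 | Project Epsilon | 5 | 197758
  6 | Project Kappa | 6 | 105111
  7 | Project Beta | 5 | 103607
SELECT hire_year, MIN(salary) AS min_salary FROM employees GROUP BY hire_year HAVING MIN(salary) > 87829

Execution result:
hire_year | min_salary
2015 | 89678
2016 | 110658
2021 | 142566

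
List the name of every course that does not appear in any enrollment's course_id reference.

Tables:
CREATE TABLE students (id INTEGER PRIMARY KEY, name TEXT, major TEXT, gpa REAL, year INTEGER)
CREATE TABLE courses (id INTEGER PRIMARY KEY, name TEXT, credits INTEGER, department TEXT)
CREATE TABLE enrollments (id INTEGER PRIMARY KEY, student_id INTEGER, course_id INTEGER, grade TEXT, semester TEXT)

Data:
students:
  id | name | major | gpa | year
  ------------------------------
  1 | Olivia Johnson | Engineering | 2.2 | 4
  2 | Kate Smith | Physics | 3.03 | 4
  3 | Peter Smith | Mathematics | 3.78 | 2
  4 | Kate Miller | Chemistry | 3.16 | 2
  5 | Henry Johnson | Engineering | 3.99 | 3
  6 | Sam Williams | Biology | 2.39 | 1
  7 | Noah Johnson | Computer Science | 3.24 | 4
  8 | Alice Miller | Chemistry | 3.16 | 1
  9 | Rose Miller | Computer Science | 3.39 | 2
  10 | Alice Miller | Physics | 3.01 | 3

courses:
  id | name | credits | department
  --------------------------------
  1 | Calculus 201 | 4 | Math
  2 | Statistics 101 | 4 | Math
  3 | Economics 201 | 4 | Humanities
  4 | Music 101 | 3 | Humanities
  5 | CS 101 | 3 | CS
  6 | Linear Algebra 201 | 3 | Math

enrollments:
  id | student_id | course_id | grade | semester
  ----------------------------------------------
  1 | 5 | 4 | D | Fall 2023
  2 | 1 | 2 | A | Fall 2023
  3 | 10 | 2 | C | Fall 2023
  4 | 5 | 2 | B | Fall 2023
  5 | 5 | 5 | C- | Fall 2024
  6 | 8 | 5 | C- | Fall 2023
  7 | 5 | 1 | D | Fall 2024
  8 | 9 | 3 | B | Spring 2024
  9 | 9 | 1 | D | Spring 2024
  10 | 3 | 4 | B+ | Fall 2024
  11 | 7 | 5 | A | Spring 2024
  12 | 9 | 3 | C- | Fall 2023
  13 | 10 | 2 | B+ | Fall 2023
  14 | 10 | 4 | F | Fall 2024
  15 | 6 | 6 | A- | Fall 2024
SELECT p.name FROM courses p LEFT JOIN enrollments c ON c.course_id = p.id WHERE c.id IS NULL

Execution result:
(no rows)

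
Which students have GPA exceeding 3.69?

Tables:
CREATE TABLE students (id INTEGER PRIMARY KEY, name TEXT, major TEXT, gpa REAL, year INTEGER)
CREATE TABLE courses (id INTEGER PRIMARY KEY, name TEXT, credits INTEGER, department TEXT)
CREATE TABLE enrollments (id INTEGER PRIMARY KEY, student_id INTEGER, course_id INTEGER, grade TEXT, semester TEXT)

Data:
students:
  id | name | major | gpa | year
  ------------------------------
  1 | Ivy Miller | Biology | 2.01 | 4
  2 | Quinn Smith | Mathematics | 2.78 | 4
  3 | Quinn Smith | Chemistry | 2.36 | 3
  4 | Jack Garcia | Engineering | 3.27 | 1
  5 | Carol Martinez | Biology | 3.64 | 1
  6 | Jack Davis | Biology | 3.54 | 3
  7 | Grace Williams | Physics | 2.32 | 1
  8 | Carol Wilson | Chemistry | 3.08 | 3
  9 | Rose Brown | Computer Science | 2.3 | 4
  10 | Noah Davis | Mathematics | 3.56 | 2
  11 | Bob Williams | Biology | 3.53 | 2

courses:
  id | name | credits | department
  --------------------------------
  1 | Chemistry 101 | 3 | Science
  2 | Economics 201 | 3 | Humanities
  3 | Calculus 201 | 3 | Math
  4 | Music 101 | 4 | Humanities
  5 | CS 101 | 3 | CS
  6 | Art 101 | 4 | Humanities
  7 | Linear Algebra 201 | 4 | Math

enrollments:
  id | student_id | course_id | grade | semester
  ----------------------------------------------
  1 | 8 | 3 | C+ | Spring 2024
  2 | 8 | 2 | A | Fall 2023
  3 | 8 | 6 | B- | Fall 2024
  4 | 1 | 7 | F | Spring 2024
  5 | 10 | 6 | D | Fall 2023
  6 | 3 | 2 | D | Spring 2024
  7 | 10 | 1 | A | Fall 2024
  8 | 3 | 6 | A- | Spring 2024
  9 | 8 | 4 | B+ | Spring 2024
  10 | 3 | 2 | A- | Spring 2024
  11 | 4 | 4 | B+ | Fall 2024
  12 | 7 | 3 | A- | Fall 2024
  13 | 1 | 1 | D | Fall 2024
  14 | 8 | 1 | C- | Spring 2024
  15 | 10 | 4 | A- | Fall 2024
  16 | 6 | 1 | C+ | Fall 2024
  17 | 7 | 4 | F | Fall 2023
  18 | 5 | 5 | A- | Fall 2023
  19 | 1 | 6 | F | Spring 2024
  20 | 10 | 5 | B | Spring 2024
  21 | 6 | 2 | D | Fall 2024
SELECT name, gpa FROM students WHERE gpa > 3.69

Execution result:
(no rows)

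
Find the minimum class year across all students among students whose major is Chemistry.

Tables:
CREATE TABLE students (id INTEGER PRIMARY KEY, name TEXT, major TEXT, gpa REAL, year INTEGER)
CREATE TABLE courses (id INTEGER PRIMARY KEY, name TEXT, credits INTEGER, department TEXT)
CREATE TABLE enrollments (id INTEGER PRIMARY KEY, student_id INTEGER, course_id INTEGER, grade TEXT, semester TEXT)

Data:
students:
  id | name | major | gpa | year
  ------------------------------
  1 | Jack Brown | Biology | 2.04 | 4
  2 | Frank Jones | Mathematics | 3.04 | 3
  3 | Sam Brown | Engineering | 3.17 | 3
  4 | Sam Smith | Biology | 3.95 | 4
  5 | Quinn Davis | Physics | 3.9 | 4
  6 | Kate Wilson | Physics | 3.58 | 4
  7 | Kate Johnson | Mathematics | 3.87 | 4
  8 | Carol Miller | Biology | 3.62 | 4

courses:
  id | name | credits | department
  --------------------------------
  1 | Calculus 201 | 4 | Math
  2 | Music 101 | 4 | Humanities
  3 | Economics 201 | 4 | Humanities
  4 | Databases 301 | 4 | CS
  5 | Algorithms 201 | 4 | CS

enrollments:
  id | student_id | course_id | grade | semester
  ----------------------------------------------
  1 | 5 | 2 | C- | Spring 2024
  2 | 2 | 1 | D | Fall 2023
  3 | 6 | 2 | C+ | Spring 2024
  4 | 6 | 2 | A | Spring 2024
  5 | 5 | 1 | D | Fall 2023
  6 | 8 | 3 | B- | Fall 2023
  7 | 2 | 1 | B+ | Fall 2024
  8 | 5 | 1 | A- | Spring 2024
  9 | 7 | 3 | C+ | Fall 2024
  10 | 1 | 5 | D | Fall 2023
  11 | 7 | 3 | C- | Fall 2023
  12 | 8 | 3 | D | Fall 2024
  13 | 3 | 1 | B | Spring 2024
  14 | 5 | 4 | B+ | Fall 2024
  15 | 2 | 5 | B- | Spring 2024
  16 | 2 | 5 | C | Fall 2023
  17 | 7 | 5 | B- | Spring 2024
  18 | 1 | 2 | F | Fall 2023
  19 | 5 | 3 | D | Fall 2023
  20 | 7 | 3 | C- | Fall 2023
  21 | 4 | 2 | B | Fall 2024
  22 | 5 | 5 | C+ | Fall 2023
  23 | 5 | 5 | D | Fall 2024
SELECT MIN(year) FROM students WHERE major = 'Chemistry'

Execution result:
NULL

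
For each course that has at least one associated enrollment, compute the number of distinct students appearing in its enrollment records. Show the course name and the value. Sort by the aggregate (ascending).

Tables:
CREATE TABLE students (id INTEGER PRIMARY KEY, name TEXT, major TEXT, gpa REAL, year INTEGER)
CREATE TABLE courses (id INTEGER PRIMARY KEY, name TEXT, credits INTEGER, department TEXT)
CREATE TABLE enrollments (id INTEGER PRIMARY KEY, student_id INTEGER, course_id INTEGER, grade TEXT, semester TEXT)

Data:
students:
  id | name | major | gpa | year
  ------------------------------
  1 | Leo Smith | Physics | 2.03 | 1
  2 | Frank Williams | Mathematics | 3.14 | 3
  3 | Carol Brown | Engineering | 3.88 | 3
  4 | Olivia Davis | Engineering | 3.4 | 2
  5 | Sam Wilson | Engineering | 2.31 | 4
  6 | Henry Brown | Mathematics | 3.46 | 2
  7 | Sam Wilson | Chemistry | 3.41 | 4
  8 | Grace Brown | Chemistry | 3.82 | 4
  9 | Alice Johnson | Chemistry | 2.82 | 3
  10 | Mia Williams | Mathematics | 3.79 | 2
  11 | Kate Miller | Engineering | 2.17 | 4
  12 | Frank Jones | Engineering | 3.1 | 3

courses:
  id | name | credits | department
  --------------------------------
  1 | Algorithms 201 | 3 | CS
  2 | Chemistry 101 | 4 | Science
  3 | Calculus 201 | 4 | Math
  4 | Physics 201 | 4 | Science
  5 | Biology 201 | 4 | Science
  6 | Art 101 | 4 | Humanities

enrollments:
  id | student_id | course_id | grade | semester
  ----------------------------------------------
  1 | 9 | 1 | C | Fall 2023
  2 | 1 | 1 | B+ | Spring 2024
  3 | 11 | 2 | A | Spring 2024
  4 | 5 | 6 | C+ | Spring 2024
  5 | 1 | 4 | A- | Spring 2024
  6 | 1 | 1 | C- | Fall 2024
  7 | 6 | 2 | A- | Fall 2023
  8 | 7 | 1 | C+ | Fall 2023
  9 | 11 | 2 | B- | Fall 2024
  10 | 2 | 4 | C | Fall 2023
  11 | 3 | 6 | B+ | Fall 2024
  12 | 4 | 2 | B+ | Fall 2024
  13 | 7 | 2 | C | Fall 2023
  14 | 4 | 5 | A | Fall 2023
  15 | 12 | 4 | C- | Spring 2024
SELECT p.name, COUNT(DISTINCT c.student_id) AS distinct_student_count FROM enrollments c JOIN courses p ON c.course_id = p.id GROUP BY p.id, p.name ORDER BY distinct_student_count ASC

Execution result:
name | distinct_student_count
Biology 201 | 1
Art 101 | 2
Algorithms 201 | 3
Physics 201 | 3
Chemistry 101 | 4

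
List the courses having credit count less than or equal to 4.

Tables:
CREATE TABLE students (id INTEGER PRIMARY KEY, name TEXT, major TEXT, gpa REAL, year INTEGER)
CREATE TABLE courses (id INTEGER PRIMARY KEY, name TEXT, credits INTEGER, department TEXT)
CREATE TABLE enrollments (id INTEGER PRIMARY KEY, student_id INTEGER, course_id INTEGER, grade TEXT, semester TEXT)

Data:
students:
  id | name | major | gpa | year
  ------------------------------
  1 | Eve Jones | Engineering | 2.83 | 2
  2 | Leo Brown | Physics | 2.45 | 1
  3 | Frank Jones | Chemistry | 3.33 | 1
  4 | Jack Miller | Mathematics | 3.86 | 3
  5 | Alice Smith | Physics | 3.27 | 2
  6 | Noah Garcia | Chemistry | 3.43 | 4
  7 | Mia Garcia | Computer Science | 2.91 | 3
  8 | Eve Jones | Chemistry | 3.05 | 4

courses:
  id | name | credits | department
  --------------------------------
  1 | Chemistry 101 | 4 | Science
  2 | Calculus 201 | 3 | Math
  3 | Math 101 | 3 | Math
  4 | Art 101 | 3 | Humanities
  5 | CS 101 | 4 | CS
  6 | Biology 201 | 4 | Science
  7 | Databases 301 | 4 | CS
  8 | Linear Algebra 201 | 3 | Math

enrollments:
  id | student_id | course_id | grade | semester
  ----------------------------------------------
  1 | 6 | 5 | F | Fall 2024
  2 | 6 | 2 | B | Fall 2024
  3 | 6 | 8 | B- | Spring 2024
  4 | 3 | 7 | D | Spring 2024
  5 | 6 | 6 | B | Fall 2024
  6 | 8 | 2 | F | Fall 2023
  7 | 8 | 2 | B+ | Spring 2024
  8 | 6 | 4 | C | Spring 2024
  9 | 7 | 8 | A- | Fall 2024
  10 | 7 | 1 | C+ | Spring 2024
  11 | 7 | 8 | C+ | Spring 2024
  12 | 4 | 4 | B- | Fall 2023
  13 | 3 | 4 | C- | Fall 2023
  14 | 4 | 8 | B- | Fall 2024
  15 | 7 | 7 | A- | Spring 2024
SELECT name, credits FROM courses WHERE credits <= 4

Execution result:
name | credits
Chemistry 101 | 4
Calculus 201 | 3
Math 101 | 3
Art 101 | 3
CS 101 | 4
Biology 201 | 4
Databases 301 | 4
Linear Algebra 201 | 3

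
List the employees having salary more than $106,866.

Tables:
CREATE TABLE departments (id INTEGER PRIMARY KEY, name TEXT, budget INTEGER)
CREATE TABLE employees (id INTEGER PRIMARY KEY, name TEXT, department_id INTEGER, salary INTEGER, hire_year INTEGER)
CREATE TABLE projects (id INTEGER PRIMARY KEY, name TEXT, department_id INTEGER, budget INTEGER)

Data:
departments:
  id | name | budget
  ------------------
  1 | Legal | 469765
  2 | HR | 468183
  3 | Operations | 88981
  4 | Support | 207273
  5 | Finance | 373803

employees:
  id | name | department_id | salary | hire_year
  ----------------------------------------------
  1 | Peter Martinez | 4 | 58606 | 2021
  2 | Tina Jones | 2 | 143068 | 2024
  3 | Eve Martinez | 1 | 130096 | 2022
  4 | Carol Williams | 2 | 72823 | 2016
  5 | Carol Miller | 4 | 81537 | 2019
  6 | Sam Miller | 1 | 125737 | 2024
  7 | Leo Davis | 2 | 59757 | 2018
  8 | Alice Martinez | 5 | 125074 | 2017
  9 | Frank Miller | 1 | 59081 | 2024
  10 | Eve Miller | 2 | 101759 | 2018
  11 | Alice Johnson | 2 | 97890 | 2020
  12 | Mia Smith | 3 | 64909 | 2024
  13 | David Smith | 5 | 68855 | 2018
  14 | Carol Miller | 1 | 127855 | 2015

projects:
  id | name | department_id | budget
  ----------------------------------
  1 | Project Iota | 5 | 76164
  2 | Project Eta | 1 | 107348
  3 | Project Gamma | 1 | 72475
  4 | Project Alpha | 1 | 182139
SELECT name, salary FROM employees WHERE salary > 106866

Execution result:
name | salary
Tina Jones | 143068
Eve Martinez | 130096
Sam Miller | 125737
Alice Martinez | 125074
Carol Miller | 127855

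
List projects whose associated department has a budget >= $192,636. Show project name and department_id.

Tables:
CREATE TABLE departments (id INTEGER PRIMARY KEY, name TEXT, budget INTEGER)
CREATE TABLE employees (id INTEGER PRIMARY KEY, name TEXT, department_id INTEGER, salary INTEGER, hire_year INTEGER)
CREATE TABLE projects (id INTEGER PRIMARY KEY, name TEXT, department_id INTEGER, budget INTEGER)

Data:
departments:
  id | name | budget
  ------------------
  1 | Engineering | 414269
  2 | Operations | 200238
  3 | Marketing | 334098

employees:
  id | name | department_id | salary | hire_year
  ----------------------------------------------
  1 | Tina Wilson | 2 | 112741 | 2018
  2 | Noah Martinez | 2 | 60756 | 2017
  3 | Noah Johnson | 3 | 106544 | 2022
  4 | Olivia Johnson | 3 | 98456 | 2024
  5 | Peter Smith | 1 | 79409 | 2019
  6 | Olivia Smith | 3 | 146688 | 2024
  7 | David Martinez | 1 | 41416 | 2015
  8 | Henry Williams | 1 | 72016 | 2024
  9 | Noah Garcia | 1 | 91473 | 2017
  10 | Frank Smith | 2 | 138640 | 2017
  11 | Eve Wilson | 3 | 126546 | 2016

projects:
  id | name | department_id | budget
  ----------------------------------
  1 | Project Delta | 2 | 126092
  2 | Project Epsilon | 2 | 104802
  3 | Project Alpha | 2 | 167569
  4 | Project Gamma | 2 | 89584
SELECT name, department_id FROM projects WHERE department_id IN (SELECT id FROM departments WHERE budget >= 192636)

Execution result:
name | department_id
Project Delta | 2
Project Epsilon | 2
Project Alpha | 2
Project Gamma | 2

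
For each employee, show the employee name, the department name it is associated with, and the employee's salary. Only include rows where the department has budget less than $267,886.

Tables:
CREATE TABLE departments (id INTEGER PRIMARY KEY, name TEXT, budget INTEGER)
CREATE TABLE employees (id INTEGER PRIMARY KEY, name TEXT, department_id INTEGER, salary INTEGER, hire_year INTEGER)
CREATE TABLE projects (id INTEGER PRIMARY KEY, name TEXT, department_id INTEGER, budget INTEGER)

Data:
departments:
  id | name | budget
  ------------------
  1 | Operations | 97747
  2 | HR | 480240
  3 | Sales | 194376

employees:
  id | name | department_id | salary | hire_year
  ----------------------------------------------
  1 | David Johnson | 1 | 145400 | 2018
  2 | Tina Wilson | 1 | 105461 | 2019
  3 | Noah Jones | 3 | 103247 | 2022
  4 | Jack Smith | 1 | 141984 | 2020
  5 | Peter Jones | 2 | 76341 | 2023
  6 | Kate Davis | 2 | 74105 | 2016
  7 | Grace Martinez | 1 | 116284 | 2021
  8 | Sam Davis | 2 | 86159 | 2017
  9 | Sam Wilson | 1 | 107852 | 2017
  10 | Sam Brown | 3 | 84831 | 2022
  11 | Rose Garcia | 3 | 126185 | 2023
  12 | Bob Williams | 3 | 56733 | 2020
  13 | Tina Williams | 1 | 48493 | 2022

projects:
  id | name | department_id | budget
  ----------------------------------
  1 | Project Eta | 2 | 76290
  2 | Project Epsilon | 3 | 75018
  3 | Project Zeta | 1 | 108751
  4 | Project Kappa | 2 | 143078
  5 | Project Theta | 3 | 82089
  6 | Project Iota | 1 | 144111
SELECT c.name, p.name AS department, c.salary FROM employees c JOIN departments p ON c.department_id = p.id WHERE p.budget < 267886

Execution result:
name | department | salary
David Johnson | Operations | 145400
Tina Wilson | Operations | 105461
Noah Jones | Sales | 103247
Jack Smith | Operations | 141984
Grace Martinez | Operations | 116284
Sam Wilson | Operations | 107852
Sam Brown | Sales | 84831
Rose Garcia | Sales | 126185
Bob Williams | Sales | 56733
Tina Williams | Operations | 48493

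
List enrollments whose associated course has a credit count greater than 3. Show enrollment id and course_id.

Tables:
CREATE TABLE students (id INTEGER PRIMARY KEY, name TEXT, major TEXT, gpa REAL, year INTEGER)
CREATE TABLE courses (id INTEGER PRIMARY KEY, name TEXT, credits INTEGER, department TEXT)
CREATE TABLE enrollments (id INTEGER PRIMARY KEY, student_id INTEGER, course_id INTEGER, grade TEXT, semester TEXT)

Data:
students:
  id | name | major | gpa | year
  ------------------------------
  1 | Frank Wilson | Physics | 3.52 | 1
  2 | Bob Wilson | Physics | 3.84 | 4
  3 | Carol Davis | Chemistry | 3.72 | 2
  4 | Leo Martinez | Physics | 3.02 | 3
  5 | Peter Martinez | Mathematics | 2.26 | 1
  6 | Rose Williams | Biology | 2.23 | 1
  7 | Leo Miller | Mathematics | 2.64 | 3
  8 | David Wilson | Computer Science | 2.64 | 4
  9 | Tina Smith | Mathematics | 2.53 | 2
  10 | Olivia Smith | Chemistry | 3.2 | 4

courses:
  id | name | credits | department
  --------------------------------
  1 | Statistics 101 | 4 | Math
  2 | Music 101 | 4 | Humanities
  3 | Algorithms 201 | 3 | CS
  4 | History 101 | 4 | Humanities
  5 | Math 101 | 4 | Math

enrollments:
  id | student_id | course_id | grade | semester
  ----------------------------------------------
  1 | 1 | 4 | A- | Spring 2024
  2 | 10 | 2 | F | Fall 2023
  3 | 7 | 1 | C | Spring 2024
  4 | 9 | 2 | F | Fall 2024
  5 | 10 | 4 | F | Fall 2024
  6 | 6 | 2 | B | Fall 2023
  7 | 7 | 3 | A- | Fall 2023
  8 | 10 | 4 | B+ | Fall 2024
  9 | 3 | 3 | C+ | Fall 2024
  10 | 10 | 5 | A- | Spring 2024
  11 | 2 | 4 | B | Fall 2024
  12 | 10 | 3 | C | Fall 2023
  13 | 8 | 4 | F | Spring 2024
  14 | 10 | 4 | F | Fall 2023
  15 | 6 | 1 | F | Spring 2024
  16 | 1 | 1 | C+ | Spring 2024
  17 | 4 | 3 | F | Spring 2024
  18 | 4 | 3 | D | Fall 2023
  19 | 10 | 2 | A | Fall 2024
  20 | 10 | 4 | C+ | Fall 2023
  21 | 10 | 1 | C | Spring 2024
SELECT id, course_id FROM enrollments WHERE course_id IN (SELECT id FROM courses WHERE credits > 3)

Execution result:
id | course_id
1 | 4
2 | 2
3 | 1
4 | 2
5 | 4
6 | 2
8 | 4
10 | 5
11 | 4
13 | 4
14 | 4
15 | 1
16 | 1
19 | 2
20 | 4
21 | 1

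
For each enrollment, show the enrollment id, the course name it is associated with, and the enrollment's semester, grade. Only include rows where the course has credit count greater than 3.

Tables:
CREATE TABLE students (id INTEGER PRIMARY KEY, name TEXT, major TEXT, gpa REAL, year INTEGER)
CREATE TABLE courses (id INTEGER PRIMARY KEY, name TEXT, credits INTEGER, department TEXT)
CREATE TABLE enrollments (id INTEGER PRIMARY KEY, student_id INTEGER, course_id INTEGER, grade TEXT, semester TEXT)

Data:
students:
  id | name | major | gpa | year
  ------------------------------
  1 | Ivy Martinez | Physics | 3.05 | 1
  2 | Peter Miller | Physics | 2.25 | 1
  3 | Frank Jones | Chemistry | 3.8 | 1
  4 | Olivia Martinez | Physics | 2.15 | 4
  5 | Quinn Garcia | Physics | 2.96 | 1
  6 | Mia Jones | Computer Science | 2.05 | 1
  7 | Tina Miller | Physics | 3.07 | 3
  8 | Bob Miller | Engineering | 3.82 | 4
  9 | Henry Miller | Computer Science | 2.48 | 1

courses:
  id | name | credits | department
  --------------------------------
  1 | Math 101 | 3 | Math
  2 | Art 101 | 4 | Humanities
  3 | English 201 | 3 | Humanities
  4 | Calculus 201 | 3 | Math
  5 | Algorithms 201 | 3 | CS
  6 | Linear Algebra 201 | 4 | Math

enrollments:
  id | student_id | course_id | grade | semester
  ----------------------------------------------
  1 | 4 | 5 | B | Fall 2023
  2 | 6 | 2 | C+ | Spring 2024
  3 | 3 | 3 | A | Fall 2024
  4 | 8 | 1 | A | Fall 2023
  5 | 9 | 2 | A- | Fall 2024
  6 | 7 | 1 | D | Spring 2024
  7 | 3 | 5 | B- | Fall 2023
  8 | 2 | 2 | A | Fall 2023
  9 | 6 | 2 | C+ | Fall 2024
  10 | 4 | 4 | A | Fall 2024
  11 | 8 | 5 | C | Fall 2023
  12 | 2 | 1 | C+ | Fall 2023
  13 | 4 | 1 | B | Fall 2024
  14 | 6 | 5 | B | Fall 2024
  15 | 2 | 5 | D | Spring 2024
SELECT c.id, p.name AS course, c.semester, c.grade FROM enrollments c JOIN courses p ON c.course_id = p.id WHERE p.credits > 3

Execution result:
id | course | semester | grade
2 | Art 101 | Spring 2024 | C+
5 | Art 101 | Fall 2024 | A-
8 | Art 101 | Fall 2023 | A
9 | Art 101 | Fall 2024 | C+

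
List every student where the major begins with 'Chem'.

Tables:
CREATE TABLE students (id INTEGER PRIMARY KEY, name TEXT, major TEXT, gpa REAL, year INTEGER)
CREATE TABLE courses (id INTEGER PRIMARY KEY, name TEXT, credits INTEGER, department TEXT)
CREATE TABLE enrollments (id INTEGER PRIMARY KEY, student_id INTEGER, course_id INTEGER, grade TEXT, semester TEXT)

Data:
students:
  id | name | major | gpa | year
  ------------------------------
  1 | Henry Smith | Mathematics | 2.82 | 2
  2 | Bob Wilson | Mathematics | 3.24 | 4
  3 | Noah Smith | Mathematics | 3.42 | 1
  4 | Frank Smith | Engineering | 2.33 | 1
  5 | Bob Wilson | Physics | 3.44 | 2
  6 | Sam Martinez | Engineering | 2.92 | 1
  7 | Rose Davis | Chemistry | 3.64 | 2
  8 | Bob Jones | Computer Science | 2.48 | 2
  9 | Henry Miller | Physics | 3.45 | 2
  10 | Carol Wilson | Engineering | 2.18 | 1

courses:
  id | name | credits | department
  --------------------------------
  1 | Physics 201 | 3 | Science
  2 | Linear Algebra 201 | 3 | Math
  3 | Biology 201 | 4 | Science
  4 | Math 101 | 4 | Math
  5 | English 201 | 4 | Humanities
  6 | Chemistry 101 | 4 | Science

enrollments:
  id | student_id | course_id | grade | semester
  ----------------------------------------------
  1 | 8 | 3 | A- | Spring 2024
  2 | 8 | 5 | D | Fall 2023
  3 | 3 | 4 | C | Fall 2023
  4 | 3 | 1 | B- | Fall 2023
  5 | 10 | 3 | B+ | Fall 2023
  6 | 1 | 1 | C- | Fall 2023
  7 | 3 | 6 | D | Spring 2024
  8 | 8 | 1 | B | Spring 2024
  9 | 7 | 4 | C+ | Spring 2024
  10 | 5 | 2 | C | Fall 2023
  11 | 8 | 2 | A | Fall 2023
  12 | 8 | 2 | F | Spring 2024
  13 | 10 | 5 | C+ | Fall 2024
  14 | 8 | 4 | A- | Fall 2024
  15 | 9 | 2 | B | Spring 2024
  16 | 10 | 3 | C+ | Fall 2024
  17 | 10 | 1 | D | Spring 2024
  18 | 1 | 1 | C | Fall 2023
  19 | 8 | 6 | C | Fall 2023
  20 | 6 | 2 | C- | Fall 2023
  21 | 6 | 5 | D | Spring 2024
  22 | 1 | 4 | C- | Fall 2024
SELECT name, major FROM students WHERE major LIKE 'Chem%'

Execution result:
name | major
Rose Davis | Chemistry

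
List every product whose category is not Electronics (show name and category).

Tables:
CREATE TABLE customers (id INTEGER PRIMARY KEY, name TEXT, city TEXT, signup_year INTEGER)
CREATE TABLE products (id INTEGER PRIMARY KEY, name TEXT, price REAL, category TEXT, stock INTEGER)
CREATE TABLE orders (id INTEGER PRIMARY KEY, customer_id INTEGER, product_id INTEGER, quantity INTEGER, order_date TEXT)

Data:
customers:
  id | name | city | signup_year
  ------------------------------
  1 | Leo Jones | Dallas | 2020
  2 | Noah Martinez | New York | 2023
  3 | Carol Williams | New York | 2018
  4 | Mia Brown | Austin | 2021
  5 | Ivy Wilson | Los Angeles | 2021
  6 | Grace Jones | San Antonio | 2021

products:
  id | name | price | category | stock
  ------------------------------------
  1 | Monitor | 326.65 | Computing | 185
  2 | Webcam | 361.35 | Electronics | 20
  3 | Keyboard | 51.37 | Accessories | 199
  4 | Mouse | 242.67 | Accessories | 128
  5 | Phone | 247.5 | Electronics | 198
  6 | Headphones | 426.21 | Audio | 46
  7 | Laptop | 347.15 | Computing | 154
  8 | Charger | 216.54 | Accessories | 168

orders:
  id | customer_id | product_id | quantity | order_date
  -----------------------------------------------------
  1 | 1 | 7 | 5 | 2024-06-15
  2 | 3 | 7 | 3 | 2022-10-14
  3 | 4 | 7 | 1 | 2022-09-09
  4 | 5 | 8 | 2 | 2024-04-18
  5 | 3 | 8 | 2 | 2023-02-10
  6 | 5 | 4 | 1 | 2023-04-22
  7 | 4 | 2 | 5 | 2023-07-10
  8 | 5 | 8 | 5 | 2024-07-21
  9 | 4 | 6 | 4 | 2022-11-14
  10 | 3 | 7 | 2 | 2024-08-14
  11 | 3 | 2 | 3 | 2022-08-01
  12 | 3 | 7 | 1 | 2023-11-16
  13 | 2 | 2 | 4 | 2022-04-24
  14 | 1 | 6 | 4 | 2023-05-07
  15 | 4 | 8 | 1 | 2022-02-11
SELECT name, category FROM products WHERE category <> 'Electronics'

Execution result:
name | category
Monitor | Computing
Keyboard | Accessories
Mouse | Accessories
Headphones | Audio
Laptop | Computing
Charger | Accessories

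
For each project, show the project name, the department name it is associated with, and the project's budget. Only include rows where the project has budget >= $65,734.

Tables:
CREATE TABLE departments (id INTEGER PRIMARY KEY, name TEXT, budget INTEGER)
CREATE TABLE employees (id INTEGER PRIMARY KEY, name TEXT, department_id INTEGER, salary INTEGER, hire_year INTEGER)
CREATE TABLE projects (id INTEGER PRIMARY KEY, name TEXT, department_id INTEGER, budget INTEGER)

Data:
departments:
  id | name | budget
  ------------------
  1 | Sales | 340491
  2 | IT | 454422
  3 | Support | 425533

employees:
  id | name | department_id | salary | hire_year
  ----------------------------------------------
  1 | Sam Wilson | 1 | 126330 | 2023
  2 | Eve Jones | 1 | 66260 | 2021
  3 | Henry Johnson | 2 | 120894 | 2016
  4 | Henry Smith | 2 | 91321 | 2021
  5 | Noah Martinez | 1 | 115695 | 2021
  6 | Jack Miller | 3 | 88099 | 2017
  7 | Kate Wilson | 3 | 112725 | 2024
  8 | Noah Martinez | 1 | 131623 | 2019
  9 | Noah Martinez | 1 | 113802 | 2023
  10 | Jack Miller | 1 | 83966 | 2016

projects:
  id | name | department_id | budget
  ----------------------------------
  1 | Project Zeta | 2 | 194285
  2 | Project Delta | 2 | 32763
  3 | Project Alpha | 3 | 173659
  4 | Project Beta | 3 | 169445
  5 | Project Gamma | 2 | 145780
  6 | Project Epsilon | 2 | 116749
SELECT c.name, p.name AS department, c.budget FROM projects c JOIN departments p ON c.department_id = p.id WHERE c.budget >= 65734

Execution result:
name | department | budget
Project Zeta | IT | 194285
Project Alpha | Support | 173659
Project Beta | Support | 169445
Project Gamma | IT | 145780
Project Epsilon | IT | 116749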